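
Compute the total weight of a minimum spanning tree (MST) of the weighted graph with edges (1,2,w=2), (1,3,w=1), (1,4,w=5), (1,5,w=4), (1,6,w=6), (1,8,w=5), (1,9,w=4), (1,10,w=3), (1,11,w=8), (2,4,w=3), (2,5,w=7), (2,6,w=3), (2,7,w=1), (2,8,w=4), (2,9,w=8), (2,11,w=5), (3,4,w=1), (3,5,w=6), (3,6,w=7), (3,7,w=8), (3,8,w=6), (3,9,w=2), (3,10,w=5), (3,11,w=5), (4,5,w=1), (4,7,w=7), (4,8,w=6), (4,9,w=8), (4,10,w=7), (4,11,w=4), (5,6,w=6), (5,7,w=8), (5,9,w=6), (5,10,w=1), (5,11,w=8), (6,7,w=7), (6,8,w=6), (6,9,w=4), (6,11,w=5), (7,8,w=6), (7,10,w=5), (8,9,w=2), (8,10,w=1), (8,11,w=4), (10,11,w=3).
16 (MST edges: (1,2,w=2), (1,3,w=1), (2,6,w=3), (2,7,w=1), (3,4,w=1), (3,9,w=2), (4,5,w=1), (5,10,w=1), (8,10,w=1), (10,11,w=3); sum of weights 2 + 1 + 3 + 1 + 1 + 2 + 1 + 1 + 1 + 3 = 16)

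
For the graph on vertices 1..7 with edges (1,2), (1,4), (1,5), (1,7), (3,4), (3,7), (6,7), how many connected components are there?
1 (components: {1, 2, 3, 4, 5, 6, 7})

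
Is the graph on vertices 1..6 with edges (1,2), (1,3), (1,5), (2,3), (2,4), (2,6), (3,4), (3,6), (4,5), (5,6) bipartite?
No (odd cycle of length 3: 2 -> 1 -> 3 -> 2)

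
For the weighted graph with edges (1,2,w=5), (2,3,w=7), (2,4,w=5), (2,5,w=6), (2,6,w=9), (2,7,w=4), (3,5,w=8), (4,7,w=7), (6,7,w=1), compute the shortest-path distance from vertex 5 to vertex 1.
11 (path: 5 -> 2 -> 1; weights 6 + 5 = 11)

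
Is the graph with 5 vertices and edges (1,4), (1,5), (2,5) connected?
No, it has 2 components: {1, 2, 4, 5}, {3}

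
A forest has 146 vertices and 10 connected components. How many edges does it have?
136 (Each of the 10 component trees on V_i vertices has V_i - 1 edges; summing gives V - C = 146 - 10 = 136)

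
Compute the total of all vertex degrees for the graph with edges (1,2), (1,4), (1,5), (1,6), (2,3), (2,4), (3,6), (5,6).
16 (handshake: sum of degrees = 2|E| = 2 x 8 = 16)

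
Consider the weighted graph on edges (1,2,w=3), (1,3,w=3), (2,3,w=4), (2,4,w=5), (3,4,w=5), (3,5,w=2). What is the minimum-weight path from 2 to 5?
6 (path: 2 -> 3 -> 5; weights 4 + 2 = 6)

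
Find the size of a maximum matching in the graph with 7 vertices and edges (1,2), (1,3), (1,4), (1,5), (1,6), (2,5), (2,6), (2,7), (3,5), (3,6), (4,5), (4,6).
3 (matching: (1,6), (2,7), (4,5); upper bound floor(n/2) = floor(7/2) = 3)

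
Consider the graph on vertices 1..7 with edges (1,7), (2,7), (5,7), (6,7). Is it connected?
No, it has 3 components: {1, 2, 5, 6, 7}, {3}, {4}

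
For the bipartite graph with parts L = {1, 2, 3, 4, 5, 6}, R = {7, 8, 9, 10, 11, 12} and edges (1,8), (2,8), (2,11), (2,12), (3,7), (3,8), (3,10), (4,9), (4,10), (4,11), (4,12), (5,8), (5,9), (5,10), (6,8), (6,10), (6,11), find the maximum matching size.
6 (matching: (1,8), (2,12), (3,7), (4,11), (5,9), (6,10); upper bound min(|L|,|R|) = min(6,6) = 6)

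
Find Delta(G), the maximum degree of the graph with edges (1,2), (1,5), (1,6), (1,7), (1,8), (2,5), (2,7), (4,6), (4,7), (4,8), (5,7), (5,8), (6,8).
5 (attained at vertex 1)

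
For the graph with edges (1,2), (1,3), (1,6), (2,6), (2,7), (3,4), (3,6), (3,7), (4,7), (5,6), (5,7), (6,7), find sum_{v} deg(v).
24 (handshake: sum of degrees = 2|E| = 2 x 12 = 24)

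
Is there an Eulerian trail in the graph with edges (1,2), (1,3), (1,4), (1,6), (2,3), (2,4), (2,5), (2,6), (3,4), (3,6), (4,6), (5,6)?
Yes (the graph is connected and exactly 2 vertices have odd degree: {2, 6}; any Eulerian path must start and end at those)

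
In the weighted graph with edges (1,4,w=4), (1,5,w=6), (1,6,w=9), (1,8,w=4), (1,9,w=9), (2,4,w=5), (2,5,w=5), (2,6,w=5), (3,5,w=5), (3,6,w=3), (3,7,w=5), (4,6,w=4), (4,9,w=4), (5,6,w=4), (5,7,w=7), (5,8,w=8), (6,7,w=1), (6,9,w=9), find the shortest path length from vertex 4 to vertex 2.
5 (path: 4 -> 2; weights 5 = 5)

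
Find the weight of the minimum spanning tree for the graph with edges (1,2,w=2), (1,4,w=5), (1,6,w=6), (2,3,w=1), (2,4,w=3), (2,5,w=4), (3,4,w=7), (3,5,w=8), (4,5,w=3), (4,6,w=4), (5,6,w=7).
13 (MST edges: (1,2,w=2), (2,3,w=1), (2,4,w=3), (4,5,w=3), (4,6,w=4); sum of weights 2 + 1 + 3 + 3 + 4 = 13)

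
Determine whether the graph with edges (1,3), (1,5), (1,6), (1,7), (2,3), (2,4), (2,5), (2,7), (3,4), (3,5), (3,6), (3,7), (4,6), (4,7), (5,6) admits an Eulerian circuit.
Yes (the graph is connected and all 7 vertices have even degree)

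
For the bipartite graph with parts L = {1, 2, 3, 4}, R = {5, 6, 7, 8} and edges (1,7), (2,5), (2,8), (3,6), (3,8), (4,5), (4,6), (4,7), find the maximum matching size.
4 (matching: (1,7), (2,8), (3,6), (4,5); upper bound min(|L|,|R|) = min(4,4) = 4)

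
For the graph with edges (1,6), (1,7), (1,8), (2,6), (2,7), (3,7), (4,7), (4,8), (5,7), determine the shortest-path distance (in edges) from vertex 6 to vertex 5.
3 (path: 6 -> 2 -> 7 -> 5, 3 edges)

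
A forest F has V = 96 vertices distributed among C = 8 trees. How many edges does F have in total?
88 (Each of the 8 component trees on V_i vertices has V_i - 1 edges; summing gives V - C = 96 - 8 = 88)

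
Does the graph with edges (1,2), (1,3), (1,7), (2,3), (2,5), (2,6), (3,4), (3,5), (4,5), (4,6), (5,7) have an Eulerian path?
Yes (the graph is connected and exactly 2 vertices have odd degree: {1, 4}; any Eulerian path must start and end at those)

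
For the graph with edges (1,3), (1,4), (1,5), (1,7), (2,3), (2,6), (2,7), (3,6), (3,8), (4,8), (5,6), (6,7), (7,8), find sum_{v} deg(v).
26 (handshake: sum of degrees = 2|E| = 2 x 13 = 26)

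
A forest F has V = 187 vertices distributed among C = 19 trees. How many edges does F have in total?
168 (Each of the 19 component trees on V_i vertices has V_i - 1 edges; summing gives V - C = 187 - 19 = 168)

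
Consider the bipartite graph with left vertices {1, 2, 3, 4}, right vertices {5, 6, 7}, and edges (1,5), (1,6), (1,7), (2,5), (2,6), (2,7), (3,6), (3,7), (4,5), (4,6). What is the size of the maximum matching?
3 (matching: (1,7), (2,6), (4,5); upper bound min(|L|,|R|) = min(4,3) = 3)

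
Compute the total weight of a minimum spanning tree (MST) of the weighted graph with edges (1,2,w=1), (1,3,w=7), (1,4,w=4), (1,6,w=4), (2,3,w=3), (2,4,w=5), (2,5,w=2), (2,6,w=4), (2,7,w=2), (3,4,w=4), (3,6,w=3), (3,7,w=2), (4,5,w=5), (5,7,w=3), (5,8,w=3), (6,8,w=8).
17 (MST edges: (1,2,w=1), (1,4,w=4), (2,5,w=2), (2,7,w=2), (3,6,w=3), (3,7,w=2), (5,8,w=3); sum of weights 1 + 4 + 2 + 2 + 3 + 2 + 3 = 17)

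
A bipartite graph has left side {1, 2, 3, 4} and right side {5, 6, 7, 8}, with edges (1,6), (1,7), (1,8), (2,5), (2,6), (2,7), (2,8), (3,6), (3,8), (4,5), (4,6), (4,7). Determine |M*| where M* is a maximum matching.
4 (matching: (1,8), (2,7), (3,6), (4,5); upper bound min(|L|,|R|) = min(4,4) = 4)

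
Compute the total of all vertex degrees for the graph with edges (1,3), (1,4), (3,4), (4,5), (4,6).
10 (handshake: sum of degrees = 2|E| = 2 x 5 = 10)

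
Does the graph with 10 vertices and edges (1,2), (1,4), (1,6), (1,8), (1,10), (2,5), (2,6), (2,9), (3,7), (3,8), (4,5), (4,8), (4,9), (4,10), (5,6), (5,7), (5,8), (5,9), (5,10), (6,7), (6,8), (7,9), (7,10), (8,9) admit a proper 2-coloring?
No (odd cycle of length 3: 8 -> 1 -> 4 -> 8)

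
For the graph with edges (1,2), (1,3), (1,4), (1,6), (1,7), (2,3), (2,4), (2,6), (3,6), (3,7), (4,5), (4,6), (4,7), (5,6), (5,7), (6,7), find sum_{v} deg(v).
32 (handshake: sum of degrees = 2|E| = 2 x 16 = 32)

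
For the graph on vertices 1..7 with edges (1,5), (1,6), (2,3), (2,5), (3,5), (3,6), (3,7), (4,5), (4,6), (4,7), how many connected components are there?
1 (components: {1, 2, 3, 4, 5, 6, 7})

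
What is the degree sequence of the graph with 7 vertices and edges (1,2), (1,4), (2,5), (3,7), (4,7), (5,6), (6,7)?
[3, 2, 2, 2, 2, 2, 1] (degrees: deg(1)=2, deg(2)=2, deg(3)=1, deg(4)=2, deg(5)=2, deg(6)=2, deg(7)=3)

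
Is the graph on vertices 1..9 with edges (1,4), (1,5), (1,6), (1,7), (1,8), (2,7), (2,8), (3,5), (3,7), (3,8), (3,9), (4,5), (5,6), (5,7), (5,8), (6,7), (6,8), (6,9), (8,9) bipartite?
No (odd cycle of length 3: 7 -> 1 -> 5 -> 7)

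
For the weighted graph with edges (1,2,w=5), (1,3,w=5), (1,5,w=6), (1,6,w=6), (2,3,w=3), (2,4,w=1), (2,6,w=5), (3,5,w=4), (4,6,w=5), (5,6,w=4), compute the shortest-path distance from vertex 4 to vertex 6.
5 (path: 4 -> 6; weights 5 = 5)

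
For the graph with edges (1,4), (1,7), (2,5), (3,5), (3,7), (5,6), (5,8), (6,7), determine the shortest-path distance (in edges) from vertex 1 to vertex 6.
2 (path: 1 -> 7 -> 6, 2 edges)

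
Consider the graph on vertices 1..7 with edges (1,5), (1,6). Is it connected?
No, it has 5 components: {1, 5, 6}, {2}, {3}, {4}, {7}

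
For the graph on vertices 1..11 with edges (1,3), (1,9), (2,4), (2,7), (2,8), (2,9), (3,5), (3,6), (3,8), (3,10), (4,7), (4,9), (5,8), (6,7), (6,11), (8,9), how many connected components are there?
1 (components: {1, 2, 3, 4, 5, 6, 7, 8, 9, 10, 11})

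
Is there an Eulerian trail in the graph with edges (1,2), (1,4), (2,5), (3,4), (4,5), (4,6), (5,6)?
Yes (the graph is connected and exactly 2 vertices have odd degree: {3, 5}; any Eulerian path must start and end at those)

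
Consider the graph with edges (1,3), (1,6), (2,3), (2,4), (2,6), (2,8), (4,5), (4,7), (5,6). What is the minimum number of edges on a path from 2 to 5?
2 (path: 2 -> 6 -> 5, 2 edges)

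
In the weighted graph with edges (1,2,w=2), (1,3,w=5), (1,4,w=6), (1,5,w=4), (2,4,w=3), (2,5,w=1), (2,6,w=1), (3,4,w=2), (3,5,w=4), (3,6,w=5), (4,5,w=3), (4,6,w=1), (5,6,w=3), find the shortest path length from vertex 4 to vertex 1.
4 (path: 4 -> 6 -> 2 -> 1; weights 1 + 1 + 2 = 4)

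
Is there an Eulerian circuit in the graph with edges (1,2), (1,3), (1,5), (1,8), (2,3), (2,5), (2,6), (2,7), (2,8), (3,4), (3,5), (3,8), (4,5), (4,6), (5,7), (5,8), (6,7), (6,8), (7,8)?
No (2 vertices have odd degree: {3, 4}; Eulerian circuit requires 0)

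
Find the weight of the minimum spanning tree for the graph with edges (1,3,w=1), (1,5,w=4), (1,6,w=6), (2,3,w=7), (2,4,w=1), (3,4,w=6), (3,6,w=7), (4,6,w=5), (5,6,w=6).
17 (MST edges: (1,3,w=1), (1,5,w=4), (1,6,w=6), (2,4,w=1), (4,6,w=5); sum of weights 1 + 4 + 6 + 1 + 5 = 17)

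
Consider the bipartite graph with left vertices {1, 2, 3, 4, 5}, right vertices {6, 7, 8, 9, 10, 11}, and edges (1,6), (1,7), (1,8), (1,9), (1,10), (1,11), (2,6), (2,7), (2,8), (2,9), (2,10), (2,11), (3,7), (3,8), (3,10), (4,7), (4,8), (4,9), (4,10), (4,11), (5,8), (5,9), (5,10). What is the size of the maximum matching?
5 (matching: (1,11), (2,10), (3,8), (4,7), (5,9); upper bound min(|L|,|R|) = min(5,6) = 5)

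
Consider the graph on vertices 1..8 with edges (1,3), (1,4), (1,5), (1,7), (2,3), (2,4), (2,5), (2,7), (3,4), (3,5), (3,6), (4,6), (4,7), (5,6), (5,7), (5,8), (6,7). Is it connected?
Yes (BFS from 1 visits [1, 3, 4, 5, 7, 2, 6, 8] — all 8 vertices reached)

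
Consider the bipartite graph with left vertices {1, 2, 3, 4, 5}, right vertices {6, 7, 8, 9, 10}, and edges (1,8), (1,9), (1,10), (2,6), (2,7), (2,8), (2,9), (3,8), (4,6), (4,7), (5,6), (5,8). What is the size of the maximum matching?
5 (matching: (1,10), (2,9), (3,8), (4,7), (5,6); upper bound min(|L|,|R|) = min(5,5) = 5)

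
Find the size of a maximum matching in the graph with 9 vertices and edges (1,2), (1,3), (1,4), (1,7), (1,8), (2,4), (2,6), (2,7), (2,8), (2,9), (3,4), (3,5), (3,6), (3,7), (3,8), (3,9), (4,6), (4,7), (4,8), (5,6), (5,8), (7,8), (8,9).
4 (matching: (2,7), (3,9), (4,8), (5,6); upper bound floor(n/2) = floor(9/2) = 4)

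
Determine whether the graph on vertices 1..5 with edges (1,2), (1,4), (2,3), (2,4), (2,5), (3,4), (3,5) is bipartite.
No (odd cycle of length 3: 4 -> 1 -> 2 -> 4)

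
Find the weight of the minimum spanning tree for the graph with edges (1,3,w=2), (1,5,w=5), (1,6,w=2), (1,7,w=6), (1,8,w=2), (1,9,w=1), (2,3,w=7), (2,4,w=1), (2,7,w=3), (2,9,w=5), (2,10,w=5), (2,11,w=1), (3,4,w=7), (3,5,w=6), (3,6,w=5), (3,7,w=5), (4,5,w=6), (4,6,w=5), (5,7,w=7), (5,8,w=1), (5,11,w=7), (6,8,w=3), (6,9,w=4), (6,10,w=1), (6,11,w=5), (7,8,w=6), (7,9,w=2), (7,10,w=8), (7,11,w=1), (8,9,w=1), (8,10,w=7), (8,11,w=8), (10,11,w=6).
13 (MST edges: (1,3,w=2), (1,6,w=2), (1,9,w=1), (2,4,w=1), (2,11,w=1), (5,8,w=1), (6,10,w=1), (7,9,w=2), (7,11,w=1), (8,9,w=1); sum of weights 2 + 2 + 1 + 1 + 1 + 1 + 1 + 2 + 1 + 1 = 13)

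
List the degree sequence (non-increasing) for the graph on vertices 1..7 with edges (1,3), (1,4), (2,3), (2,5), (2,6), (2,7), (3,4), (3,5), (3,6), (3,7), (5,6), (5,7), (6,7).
[6, 4, 4, 4, 4, 2, 2] (degrees: deg(1)=2, deg(2)=4, deg(3)=6, deg(4)=2, deg(5)=4, deg(6)=4, deg(7)=4)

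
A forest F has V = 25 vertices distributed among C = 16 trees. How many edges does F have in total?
9 (Each of the 16 component trees on V_i vertices has V_i - 1 edges; summing gives V - C = 25 - 16 = 9)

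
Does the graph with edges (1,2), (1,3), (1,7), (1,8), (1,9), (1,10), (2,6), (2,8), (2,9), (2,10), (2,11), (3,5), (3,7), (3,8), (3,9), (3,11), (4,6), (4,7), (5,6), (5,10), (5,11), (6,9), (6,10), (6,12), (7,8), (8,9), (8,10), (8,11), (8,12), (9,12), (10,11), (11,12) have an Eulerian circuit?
Yes (the graph is connected and all 12 vertices have even degree)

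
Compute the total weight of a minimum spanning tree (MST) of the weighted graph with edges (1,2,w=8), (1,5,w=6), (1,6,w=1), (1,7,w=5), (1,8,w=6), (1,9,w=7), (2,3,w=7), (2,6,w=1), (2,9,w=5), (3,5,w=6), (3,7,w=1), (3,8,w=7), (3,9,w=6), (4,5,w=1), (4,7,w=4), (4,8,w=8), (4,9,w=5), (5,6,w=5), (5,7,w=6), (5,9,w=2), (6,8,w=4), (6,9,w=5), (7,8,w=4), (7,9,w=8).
18 (MST edges: (1,6,w=1), (2,6,w=1), (3,7,w=1), (4,5,w=1), (4,7,w=4), (5,9,w=2), (6,8,w=4), (7,8,w=4); sum of weights 1 + 1 + 1 + 1 + 4 + 2 + 4 + 4 = 18)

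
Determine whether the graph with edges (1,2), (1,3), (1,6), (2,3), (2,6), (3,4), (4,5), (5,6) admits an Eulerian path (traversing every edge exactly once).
No (4 vertices have odd degree: {1, 2, 3, 6}; Eulerian path requires 0 or 2)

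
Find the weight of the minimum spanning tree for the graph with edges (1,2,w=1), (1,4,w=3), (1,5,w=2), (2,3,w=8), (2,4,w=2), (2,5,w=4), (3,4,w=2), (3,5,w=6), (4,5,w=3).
7 (MST edges: (1,2,w=1), (1,5,w=2), (2,4,w=2), (3,4,w=2); sum of weights 1 + 2 + 2 + 2 = 7)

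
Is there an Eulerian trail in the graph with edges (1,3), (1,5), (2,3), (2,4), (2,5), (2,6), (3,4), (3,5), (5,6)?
Yes — and in fact it has an Eulerian circuit (the graph is connected and all 6 vertices have even degree)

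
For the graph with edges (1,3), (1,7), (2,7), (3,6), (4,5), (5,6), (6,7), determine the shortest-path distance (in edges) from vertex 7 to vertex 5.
2 (path: 7 -> 6 -> 5, 2 edges)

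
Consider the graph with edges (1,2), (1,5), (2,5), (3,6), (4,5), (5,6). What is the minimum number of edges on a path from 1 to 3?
3 (path: 1 -> 5 -> 6 -> 3, 3 edges)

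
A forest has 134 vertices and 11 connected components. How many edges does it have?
123 (Each of the 11 component trees on V_i vertices has V_i - 1 edges; summing gives V - C = 134 - 11 = 123)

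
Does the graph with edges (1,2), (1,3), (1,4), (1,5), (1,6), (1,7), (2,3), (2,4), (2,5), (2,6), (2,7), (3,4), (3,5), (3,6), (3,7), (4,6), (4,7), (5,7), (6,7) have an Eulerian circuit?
No (2 vertices have odd degree: {4, 6}; Eulerian circuit requires 0)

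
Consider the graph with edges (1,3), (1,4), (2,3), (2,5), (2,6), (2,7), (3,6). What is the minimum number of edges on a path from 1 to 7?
3 (path: 1 -> 3 -> 2 -> 7, 3 edges)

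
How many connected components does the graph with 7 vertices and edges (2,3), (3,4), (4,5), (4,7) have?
3 (components: {1}, {2, 3, 4, 5, 7}, {6})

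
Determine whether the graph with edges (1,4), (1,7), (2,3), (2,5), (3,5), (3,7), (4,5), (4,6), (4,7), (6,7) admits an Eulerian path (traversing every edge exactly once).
Yes (the graph is connected and exactly 2 vertices have odd degree: {3, 5}; any Eulerian path must start and end at those)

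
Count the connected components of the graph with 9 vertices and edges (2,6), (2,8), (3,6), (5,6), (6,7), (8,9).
3 (components: {1}, {2, 3, 5, 6, 7, 8, 9}, {4})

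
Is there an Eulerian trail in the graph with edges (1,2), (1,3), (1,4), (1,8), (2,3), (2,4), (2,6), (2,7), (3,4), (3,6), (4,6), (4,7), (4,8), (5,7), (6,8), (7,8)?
Yes (the graph is connected and exactly 2 vertices have odd degree: {2, 5}; any Eulerian path must start and end at those)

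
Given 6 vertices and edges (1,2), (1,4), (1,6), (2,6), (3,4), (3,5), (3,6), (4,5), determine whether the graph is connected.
Yes (BFS from 1 visits [1, 2, 4, 6, 3, 5] — all 6 vertices reached)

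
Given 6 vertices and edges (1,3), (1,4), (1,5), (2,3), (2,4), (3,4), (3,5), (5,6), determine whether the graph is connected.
Yes (BFS from 1 visits [1, 3, 4, 5, 2, 6] — all 6 vertices reached)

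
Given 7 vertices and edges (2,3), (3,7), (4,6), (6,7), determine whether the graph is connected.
No, it has 3 components: {1}, {2, 3, 4, 6, 7}, {5}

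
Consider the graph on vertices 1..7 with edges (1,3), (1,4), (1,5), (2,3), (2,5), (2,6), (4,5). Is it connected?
No, it has 2 components: {1, 2, 3, 4, 5, 6}, {7}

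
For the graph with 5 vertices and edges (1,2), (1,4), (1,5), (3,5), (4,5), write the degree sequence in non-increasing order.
[3, 3, 2, 1, 1] (degrees: deg(1)=3, deg(2)=1, deg(3)=1, deg(4)=2, deg(5)=3)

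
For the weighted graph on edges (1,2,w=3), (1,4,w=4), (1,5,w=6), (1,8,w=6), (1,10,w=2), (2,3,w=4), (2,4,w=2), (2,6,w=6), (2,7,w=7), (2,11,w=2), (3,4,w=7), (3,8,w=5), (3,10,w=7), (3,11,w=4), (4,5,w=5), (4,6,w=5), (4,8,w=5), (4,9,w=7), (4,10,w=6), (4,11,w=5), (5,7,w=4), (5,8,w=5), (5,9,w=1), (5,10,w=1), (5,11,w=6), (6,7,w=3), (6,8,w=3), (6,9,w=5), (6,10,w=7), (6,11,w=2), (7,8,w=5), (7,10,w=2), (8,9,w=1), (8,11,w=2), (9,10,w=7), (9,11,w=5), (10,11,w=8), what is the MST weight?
19 (MST edges: (1,10,w=2), (2,3,w=4), (2,4,w=2), (2,11,w=2), (5,9,w=1), (5,10,w=1), (6,11,w=2), (7,10,w=2), (8,9,w=1), (8,11,w=2); sum of weights 2 + 4 + 2 + 2 + 1 + 1 + 2 + 2 + 1 + 2 = 19)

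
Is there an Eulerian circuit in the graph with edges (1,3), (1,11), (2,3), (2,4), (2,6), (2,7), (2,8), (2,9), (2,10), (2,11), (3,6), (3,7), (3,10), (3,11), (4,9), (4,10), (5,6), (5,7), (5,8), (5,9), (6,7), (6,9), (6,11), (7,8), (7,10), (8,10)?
No (2 vertices have odd degree: {4, 10}; Eulerian circuit requires 0)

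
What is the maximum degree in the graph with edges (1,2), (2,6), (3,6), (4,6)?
3 (attained at vertex 6)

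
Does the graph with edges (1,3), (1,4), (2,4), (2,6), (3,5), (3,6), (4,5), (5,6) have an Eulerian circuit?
No (4 vertices have odd degree: {3, 4, 5, 6}; Eulerian circuit requires 0)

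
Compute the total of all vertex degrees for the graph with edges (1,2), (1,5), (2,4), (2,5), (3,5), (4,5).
12 (handshake: sum of degrees = 2|E| = 2 x 6 = 12)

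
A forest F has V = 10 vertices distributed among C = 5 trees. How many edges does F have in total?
5 (Each of the 5 component trees on V_i vertices has V_i - 1 edges; summing gives V - C = 10 - 5 = 5)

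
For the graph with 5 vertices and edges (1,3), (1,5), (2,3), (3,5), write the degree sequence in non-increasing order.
[3, 2, 2, 1, 0] (degrees: deg(1)=2, deg(2)=1, deg(3)=3, deg(4)=0, deg(5)=2)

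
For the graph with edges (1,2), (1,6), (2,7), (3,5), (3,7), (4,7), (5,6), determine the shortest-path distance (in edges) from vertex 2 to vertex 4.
2 (path: 2 -> 7 -> 4, 2 edges)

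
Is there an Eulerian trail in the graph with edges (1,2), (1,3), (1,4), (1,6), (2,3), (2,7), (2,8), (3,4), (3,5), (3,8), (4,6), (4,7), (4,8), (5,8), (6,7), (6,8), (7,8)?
Yes (the graph is connected and exactly 2 vertices have odd degree: {3, 4}; any Eulerian path must start and end at those)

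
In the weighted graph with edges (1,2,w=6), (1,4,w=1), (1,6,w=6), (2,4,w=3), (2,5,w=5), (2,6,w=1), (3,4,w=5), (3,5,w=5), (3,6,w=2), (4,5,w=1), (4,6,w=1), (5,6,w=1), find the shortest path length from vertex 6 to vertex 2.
1 (path: 6 -> 2; weights 1 = 1)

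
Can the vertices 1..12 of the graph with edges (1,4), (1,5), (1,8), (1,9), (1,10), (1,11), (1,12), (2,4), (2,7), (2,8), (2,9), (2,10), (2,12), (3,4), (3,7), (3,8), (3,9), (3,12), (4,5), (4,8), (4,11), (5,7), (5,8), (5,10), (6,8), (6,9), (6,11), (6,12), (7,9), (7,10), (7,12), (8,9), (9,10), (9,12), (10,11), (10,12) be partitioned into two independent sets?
No (odd cycle of length 3: 9 -> 1 -> 10 -> 9)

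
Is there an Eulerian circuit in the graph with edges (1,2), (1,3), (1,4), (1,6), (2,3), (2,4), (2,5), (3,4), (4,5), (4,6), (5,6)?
No (4 vertices have odd degree: {3, 4, 5, 6}; Eulerian circuit requires 0)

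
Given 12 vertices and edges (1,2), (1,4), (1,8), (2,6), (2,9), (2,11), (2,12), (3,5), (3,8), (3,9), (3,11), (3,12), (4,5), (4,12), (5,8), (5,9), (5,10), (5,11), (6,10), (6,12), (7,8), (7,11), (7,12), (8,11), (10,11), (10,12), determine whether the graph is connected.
Yes (BFS from 1 visits [1, 2, 4, 8, 6, 9, 11, 12, 5, 3, 7, 10] — all 12 vertices reached)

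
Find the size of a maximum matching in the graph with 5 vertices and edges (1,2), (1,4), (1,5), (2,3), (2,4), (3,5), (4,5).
2 (matching: (2,3), (4,5); upper bound floor(n/2) = floor(5/2) = 2)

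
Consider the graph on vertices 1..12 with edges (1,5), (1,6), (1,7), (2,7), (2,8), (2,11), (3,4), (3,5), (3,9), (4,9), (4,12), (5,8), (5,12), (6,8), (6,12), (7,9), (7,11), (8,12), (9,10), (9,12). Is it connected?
Yes (BFS from 1 visits [1, 5, 6, 7, 3, 8, 12, 2, 9, 11, 4, 10] — all 12 vertices reached)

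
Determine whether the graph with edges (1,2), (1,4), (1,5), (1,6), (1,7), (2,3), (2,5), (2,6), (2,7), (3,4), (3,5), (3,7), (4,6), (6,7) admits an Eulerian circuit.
No (4 vertices have odd degree: {1, 2, 4, 5}; Eulerian circuit requires 0)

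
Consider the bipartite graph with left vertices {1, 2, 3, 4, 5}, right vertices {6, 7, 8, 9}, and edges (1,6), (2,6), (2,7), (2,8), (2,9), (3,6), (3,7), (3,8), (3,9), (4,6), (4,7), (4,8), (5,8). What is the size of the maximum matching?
4 (matching: (1,6), (2,9), (3,8), (4,7); upper bound min(|L|,|R|) = min(5,4) = 4)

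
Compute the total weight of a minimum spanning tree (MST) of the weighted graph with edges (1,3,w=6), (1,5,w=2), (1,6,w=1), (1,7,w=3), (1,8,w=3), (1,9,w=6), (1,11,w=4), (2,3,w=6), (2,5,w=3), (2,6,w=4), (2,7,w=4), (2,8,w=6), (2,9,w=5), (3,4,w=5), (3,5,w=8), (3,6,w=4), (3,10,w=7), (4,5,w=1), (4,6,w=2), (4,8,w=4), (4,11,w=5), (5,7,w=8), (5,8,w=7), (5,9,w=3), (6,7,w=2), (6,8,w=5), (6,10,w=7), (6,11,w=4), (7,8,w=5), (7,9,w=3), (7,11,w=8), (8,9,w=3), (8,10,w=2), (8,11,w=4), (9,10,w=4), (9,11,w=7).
25 (MST edges: (1,5,w=2), (1,6,w=1), (1,8,w=3), (1,11,w=4), (2,5,w=3), (3,6,w=4), (4,5,w=1), (5,9,w=3), (6,7,w=2), (8,10,w=2); sum of weights 2 + 1 + 3 + 4 + 3 + 4 + 1 + 3 + 2 + 2 = 25)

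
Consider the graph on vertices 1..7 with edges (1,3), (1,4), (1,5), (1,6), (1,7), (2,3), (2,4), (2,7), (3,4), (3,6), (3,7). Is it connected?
Yes (BFS from 1 visits [1, 3, 4, 5, 6, 7, 2] — all 7 vertices reached)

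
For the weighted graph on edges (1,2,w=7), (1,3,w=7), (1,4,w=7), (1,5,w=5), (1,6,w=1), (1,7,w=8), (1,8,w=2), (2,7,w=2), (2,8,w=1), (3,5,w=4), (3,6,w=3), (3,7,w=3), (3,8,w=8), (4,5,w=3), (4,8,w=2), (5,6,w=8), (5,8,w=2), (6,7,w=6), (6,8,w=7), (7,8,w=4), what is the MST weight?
13 (MST edges: (1,6,w=1), (1,8,w=2), (2,7,w=2), (2,8,w=1), (3,6,w=3), (4,8,w=2), (5,8,w=2); sum of weights 1 + 2 + 2 + 1 + 3 + 2 + 2 = 13)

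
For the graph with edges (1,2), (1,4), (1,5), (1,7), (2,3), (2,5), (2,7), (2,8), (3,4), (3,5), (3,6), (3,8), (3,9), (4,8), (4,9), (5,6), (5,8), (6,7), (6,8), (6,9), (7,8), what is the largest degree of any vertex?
6 (attained at vertices 3, 8)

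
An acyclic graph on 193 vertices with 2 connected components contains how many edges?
191 (Each of the 2 component trees on V_i vertices has V_i - 1 edges; summing gives V - C = 193 - 2 = 191)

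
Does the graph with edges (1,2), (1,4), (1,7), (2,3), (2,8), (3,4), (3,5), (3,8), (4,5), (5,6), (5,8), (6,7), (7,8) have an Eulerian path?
No (4 vertices have odd degree: {1, 2, 4, 7}; Eulerian path requires 0 or 2)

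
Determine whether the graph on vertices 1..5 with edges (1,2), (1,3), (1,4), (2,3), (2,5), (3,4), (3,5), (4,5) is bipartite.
No (odd cycle of length 3: 3 -> 1 -> 2 -> 3)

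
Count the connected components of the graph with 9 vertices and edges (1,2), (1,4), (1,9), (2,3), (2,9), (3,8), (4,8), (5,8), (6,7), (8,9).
2 (components: {1, 2, 3, 4, 5, 8, 9}, {6, 7})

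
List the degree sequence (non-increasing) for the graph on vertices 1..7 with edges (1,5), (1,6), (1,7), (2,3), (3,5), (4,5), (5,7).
[4, 3, 2, 2, 1, 1, 1] (degrees: deg(1)=3, deg(2)=1, deg(3)=2, deg(4)=1, deg(5)=4, deg(6)=1, deg(7)=2)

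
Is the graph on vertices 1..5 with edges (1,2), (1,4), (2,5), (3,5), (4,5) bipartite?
Yes. Partition: {1, 5}, {2, 3, 4}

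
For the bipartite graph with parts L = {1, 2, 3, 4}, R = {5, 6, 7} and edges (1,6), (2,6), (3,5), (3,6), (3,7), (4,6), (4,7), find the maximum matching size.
3 (matching: (1,6), (3,5), (4,7); upper bound min(|L|,|R|) = min(4,3) = 3)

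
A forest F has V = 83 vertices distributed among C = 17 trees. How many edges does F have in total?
66 (Each of the 17 component trees on V_i vertices has V_i - 1 edges; summing gives V - C = 83 - 17 = 66)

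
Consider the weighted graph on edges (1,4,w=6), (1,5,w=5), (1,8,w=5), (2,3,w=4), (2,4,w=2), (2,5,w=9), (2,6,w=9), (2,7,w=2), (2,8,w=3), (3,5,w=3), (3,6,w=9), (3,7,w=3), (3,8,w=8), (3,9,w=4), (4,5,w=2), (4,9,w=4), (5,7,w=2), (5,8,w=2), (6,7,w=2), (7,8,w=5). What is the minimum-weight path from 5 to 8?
2 (path: 5 -> 8; weights 2 = 2)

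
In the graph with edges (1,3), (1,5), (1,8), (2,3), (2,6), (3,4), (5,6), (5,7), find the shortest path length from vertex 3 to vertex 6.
2 (path: 3 -> 2 -> 6, 2 edges)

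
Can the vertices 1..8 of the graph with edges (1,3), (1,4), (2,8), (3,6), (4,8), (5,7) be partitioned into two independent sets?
Yes. Partition: {1, 5, 6, 8}, {2, 3, 4, 7}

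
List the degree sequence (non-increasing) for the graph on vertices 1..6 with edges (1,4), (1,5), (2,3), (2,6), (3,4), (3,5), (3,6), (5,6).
[4, 3, 3, 2, 2, 2] (degrees: deg(1)=2, deg(2)=2, deg(3)=4, deg(4)=2, deg(5)=3, deg(6)=3)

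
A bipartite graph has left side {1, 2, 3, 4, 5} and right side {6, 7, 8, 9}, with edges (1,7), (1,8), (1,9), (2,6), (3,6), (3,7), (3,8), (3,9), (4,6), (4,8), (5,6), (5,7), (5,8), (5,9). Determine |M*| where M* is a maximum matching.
4 (matching: (1,9), (2,6), (3,8), (5,7); upper bound min(|L|,|R|) = min(5,4) = 4)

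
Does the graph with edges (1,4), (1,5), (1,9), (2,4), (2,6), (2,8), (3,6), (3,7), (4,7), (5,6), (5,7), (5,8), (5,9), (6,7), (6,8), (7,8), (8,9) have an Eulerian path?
No (8 vertices have odd degree: {1, 2, 4, 5, 6, 7, 8, 9}; Eulerian path requires 0 or 2)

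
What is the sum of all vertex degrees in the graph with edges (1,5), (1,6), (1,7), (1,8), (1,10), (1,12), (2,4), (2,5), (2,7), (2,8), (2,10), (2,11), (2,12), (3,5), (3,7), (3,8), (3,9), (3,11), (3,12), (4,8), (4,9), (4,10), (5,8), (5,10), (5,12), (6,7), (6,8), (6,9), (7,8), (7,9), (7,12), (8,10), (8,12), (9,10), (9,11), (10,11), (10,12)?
74 (handshake: sum of degrees = 2|E| = 2 x 37 = 74)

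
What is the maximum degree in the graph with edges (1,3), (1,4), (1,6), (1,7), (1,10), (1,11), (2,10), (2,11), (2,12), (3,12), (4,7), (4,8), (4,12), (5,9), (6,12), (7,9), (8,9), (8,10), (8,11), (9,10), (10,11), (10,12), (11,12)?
6 (attained at vertices 1, 10, 12)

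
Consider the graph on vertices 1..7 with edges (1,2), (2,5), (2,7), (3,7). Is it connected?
No, it has 3 components: {1, 2, 3, 5, 7}, {4}, {6}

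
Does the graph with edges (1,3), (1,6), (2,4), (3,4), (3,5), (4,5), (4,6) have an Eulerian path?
Yes (the graph is connected and exactly 2 vertices have odd degree: {2, 3}; any Eulerian path must start and end at those)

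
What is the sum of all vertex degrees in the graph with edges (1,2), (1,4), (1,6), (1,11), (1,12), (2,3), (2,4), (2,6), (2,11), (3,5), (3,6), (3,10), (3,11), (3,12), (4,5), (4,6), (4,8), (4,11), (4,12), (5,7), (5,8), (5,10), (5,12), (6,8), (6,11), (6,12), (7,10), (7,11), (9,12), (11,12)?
60 (handshake: sum of degrees = 2|E| = 2 x 30 = 60)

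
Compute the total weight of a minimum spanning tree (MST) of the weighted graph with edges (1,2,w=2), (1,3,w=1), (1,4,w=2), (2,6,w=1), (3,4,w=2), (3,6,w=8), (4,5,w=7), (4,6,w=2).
13 (MST edges: (1,2,w=2), (1,3,w=1), (1,4,w=2), (2,6,w=1), (4,5,w=7); sum of weights 2 + 1 + 2 + 1 + 7 = 13)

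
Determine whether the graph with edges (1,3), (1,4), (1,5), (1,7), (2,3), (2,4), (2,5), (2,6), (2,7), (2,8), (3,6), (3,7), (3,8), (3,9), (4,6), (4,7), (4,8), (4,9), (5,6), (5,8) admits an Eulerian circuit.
Yes (the graph is connected and all 9 vertices have even degree)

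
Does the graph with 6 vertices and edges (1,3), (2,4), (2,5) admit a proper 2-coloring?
Yes. Partition: {1, 2, 6}, {3, 4, 5}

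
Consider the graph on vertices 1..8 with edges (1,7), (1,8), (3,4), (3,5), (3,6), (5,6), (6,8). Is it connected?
No, it has 2 components: {1, 3, 4, 5, 6, 7, 8}, {2}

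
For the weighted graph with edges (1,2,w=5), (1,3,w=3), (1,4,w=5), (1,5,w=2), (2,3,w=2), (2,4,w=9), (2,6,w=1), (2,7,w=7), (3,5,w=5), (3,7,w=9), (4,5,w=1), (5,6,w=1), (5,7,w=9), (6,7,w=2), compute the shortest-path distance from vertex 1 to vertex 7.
5 (path: 1 -> 5 -> 6 -> 7; weights 2 + 1 + 2 = 5)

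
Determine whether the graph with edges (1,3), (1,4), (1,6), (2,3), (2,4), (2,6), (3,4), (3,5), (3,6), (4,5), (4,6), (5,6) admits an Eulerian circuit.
No (6 vertices have odd degree: {1, 2, 3, 4, 5, 6}; Eulerian circuit requires 0)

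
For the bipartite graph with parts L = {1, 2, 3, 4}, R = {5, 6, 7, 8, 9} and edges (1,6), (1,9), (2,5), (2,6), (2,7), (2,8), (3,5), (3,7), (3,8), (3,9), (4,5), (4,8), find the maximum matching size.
4 (matching: (1,9), (2,6), (3,7), (4,8); upper bound min(|L|,|R|) = min(4,5) = 4)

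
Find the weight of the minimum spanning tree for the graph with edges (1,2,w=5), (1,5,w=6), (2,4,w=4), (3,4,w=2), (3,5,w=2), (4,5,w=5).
13 (MST edges: (1,2,w=5), (2,4,w=4), (3,4,w=2), (3,5,w=2); sum of weights 5 + 4 + 2 + 2 = 13)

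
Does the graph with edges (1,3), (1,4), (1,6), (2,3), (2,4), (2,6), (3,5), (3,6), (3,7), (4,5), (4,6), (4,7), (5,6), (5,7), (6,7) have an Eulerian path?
No (4 vertices have odd degree: {1, 2, 3, 4}; Eulerian path requires 0 or 2)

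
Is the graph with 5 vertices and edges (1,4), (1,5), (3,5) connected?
No, it has 2 components: {1, 3, 4, 5}, {2}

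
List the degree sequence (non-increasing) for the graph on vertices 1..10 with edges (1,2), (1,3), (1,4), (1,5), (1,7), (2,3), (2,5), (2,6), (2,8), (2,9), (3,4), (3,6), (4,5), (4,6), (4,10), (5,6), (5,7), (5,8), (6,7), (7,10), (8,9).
[6, 6, 5, 5, 5, 4, 4, 3, 2, 2] (degrees: deg(1)=5, deg(2)=6, deg(3)=4, deg(4)=5, deg(5)=6, deg(6)=5, deg(7)=4, deg(8)=3, deg(9)=2, deg(10)=2)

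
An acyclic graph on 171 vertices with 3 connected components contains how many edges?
168 (Each of the 3 component trees on V_i vertices has V_i - 1 edges; summing gives V - C = 171 - 3 = 168)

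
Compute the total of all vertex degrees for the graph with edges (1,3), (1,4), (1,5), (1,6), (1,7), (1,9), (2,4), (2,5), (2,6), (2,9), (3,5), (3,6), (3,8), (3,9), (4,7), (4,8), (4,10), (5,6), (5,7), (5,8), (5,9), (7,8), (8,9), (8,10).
48 (handshake: sum of degrees = 2|E| = 2 x 24 = 48)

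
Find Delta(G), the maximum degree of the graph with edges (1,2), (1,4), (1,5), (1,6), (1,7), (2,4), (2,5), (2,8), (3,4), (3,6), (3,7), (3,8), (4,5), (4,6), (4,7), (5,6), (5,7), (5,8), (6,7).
6 (attained at vertices 4, 5)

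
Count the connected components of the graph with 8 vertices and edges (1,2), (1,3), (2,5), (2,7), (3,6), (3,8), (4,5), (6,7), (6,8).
1 (components: {1, 2, 3, 4, 5, 6, 7, 8})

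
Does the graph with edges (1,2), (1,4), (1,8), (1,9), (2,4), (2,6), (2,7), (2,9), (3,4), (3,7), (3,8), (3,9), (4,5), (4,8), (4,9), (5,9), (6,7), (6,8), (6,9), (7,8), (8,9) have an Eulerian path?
Yes (the graph is connected and exactly 2 vertices have odd degree: {2, 9}; any Eulerian path must start and end at those)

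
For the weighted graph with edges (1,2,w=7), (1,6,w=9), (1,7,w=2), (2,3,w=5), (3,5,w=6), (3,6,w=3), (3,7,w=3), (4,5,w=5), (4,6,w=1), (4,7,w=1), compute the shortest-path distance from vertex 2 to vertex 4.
9 (path: 2 -> 3 -> 7 -> 4; weights 5 + 3 + 1 = 9)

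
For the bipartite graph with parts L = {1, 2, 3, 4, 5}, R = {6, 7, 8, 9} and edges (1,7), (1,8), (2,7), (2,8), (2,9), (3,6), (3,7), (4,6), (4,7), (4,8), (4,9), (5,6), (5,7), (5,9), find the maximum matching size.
4 (matching: (1,8), (2,9), (3,7), (4,6); upper bound min(|L|,|R|) = min(5,4) = 4)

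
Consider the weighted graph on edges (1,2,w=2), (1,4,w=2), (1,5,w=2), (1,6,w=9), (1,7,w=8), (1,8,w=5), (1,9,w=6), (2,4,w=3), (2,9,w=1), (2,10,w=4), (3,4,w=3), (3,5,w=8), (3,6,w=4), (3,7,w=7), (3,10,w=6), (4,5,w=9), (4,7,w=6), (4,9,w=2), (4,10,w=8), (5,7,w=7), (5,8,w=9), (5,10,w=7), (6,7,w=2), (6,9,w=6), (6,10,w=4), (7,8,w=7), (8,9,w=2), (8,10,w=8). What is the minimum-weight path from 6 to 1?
9 (path: 6 -> 1; weights 9 = 9)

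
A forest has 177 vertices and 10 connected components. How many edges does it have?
167 (Each of the 10 component trees on V_i vertices has V_i - 1 edges; summing gives V - C = 177 - 10 = 167)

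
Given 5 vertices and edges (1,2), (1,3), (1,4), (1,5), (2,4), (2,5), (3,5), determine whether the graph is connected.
Yes (BFS from 1 visits [1, 2, 3, 4, 5] — all 5 vertices reached)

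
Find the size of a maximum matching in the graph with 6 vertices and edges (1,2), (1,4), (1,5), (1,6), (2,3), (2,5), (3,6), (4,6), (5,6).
3 (matching: (1,4), (2,3), (5,6); upper bound floor(n/2) = floor(6/2) = 3)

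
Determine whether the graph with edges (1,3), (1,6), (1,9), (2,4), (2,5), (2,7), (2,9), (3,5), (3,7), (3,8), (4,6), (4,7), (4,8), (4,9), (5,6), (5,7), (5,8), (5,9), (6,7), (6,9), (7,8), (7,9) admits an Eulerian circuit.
No (4 vertices have odd degree: {1, 4, 6, 7}; Eulerian circuit requires 0)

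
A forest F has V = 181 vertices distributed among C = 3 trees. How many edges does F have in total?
178 (Each of the 3 component trees on V_i vertices has V_i - 1 edges; summing gives V - C = 181 - 3 = 178)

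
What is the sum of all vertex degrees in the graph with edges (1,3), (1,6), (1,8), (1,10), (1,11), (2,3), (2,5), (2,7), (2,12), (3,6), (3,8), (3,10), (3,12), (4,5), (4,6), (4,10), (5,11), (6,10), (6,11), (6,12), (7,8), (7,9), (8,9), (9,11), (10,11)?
50 (handshake: sum of degrees = 2|E| = 2 x 25 = 50)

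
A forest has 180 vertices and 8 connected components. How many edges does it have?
172 (Each of the 8 component trees on V_i vertices has V_i - 1 edges; summing gives V - C = 180 - 8 = 172)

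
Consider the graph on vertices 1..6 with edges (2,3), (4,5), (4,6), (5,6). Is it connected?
No, it has 3 components: {1}, {2, 3}, {4, 5, 6}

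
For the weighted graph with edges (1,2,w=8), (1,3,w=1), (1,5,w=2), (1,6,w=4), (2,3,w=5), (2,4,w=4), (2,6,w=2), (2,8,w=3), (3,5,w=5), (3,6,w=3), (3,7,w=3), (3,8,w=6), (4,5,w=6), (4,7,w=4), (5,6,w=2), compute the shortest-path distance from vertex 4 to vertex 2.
4 (path: 4 -> 2; weights 4 = 4)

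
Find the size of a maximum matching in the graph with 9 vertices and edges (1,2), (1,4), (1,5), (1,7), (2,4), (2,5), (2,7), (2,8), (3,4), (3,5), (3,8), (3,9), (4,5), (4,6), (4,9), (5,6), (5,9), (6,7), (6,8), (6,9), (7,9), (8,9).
4 (matching: (1,7), (2,8), (3,5), (6,9); upper bound floor(n/2) = floor(9/2) = 4)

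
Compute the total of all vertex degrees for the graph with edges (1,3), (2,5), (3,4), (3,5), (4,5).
10 (handshake: sum of degrees = 2|E| = 2 x 5 = 10)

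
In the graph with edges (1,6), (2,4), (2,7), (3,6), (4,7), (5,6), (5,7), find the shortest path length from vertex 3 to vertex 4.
4 (path: 3 -> 6 -> 5 -> 7 -> 4, 4 edges)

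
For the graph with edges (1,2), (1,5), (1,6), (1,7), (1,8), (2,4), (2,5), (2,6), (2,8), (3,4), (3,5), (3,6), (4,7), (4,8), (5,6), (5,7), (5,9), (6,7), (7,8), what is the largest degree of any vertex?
6 (attained at vertex 5)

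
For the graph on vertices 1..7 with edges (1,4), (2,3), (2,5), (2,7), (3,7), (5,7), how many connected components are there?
3 (components: {1, 4}, {2, 3, 5, 7}, {6})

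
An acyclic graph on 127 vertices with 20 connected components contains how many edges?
107 (Each of the 20 component trees on V_i vertices has V_i - 1 edges; summing gives V - C = 127 - 20 = 107)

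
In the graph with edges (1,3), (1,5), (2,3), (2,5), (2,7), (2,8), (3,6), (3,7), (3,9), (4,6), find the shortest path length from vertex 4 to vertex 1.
3 (path: 4 -> 6 -> 3 -> 1, 3 edges)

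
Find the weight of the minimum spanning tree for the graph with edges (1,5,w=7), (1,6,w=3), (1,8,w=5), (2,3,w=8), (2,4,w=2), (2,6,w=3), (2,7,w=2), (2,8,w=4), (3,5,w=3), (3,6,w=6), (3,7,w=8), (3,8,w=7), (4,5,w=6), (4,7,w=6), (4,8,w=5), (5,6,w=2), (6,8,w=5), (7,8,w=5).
19 (MST edges: (1,6,w=3), (2,4,w=2), (2,6,w=3), (2,7,w=2), (2,8,w=4), (3,5,w=3), (5,6,w=2); sum of weights 3 + 2 + 3 + 2 + 4 + 3 + 2 = 19)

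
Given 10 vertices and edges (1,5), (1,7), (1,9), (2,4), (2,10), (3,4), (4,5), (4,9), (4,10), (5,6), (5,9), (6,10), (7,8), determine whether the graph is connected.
Yes (BFS from 1 visits [1, 5, 7, 9, 4, 6, 8, 2, 3, 10] — all 10 vertices reached)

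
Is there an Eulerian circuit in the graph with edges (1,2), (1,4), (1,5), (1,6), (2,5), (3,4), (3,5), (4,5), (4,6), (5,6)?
No (2 vertices have odd degree: {5, 6}; Eulerian circuit requires 0)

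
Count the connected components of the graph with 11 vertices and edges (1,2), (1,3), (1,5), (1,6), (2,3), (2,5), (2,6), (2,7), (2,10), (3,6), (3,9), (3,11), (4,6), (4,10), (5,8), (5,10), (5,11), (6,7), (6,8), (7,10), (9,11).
1 (components: {1, 2, 3, 4, 5, 6, 7, 8, 9, 10, 11})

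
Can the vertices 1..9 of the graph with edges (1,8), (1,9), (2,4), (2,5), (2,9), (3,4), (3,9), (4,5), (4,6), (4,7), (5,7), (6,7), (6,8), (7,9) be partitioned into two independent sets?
No (odd cycle of length 5: 7 -> 9 -> 1 -> 8 -> 6 -> 7)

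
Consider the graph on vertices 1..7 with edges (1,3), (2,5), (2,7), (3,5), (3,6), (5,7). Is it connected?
No, it has 2 components: {1, 2, 3, 5, 6, 7}, {4}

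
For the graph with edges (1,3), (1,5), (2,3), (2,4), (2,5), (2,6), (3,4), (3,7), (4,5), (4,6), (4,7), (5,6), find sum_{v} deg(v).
24 (handshake: sum of degrees = 2|E| = 2 x 12 = 24)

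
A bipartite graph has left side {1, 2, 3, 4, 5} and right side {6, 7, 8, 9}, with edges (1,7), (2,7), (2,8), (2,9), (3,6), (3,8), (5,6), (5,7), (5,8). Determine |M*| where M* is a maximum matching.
4 (matching: (1,7), (2,9), (3,8), (5,6); upper bound min(|L|,|R|) = min(5,4) = 4)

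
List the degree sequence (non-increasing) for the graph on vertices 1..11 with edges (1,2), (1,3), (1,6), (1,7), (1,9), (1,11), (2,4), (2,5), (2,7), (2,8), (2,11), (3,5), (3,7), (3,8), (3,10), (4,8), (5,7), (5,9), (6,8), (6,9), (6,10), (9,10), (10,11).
[6, 6, 5, 4, 4, 4, 4, 4, 4, 3, 2] (degrees: deg(1)=6, deg(2)=6, deg(3)=5, deg(4)=2, deg(5)=4, deg(6)=4, deg(7)=4, deg(8)=4, deg(9)=4, deg(10)=4, deg(11)=3)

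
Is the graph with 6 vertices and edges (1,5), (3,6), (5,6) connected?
No, it has 3 components: {1, 3, 5, 6}, {2}, {4}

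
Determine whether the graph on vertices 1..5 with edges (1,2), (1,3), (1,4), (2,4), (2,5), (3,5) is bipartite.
No (odd cycle of length 3: 2 -> 1 -> 4 -> 2)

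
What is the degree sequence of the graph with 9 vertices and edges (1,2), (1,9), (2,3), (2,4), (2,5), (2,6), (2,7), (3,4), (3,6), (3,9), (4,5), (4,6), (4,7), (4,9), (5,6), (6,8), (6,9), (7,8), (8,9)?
[6, 6, 6, 5, 4, 3, 3, 3, 2] (degrees: deg(1)=2, deg(2)=6, deg(3)=4, deg(4)=6, deg(5)=3, deg(6)=6, deg(7)=3, deg(8)=3, deg(9)=5)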